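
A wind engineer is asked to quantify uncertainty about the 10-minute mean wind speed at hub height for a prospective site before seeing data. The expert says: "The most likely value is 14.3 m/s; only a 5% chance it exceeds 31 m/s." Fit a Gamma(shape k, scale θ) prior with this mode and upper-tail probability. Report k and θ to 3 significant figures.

k ≈ 5.6, θ ≈ 3.11

Gamma(k,θ) with k>1 has mode (k−1)θ, so θ = 14.3/(k−1).
Need P(X < 31) = 0.95 with θ tied to k this way. Start at k = 2, θ = 14.3: P(X<31) ≈ 0.638.
Too low — raise k to concentrate. Iterating converges to k ≈ 5.6.
Then θ = 14.3/(5.6−1) ≈ 3.11.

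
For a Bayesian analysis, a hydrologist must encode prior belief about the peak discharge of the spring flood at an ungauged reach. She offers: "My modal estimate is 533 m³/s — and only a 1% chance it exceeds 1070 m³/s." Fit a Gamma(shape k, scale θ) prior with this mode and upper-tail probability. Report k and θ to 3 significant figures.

k ≈ 11.1, θ ≈ 52.7

Gamma(k,θ) with k>1 has mode (k−1)θ, so θ = 533/(k−1).
Need P(X < 1070) = 0.99 with θ tied to k this way. Start at k = 2, θ = 533: P(X<1070) ≈ 0.596.
Too low — raise k to concentrate. Iterating converges to k ≈ 11.1.
Then θ = 533/(11.1−1) ≈ 52.7.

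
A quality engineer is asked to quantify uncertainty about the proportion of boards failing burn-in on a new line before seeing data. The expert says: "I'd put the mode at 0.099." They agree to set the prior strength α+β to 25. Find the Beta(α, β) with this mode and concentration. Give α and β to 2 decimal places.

For α,β > 1 the Beta mode is (α−1)/(α+β−2). With α+β = 25, the mode is (α−1)/23.
Set (α−1)/23 = 0.099 → α = 1 + 0.099·23 = 3.28.
β = 25 − α = 21.72.

α = 3.28, β = 21.72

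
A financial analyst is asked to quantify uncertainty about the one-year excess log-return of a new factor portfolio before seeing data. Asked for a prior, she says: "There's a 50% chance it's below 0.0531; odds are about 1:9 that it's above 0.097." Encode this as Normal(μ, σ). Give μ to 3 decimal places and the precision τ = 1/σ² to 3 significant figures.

μ = 0.053, τ = 852

For Normal(μ,σ), the p-quantile is μ + z_p·σ. Here z_{0.5} = 0, z_{0.9} = 1.282.
So 0.0531 = μ + 0σ and 0.097 = μ + 1.282σ.
Subtracting: σ = (0.097 − 0.0531)/(1.282 − (0)) = 0.034.
Then μ = 0.0531 − (0)·0.034 = 0.053.
Precision τ = 1/σ² = 1/0.03426² = 852.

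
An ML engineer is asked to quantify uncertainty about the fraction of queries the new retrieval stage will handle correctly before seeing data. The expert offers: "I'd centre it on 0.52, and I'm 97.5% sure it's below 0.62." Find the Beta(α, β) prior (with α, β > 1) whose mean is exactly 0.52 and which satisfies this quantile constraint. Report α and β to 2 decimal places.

α ≈ 48.71, β ≈ 44.96

With mean 0.52 fixed, write α = 0.52s, β = 0.48s where s = α+β.
Need P(θ < 0.62) = 0.975 under Beta(0.52s, 0.48s). Normal approximation: (q−m)/√(m(1−m)/s) ≈ z_{0.975} = 1.96, so s ≈ 0.52·0.48·(1.96)²/(0.62−0.52)² = 95.9.
At s = 95.9: P(θ<0.62) ≈ 0.976. Adjusting to match 0.975 gives s ≈ 93.67.
So α = 0.52·93.67 ≈ 48.71, β = 0.48·93.67 ≈ 44.96.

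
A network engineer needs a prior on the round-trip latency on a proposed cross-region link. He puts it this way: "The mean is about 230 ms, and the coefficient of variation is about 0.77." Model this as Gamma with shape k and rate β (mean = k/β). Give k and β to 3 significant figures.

For Gamma(k, rate β): mean = k/β, variance = k/β², so CV = 1/√k.
CV = 0.77, hence k = 1/CV² = 1.69.
Then β = k/mean = 1.69/230 = 0.00733.

k ≈ 1.69, β ≈ 0.00733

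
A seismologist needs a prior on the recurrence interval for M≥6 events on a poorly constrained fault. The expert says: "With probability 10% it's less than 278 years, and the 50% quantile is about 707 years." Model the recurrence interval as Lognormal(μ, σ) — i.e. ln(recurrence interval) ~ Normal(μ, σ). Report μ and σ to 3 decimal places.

If T ~ Lognormal(μ,σ) then ln T ~ Normal(μ,σ), so the p-quantile of ln T is μ + z_p·σ.
ln(278) = 5.628 and ln(707) = 6.561; z_{0.1} = -1.282, z_{0.5} = 0.
σ = (6.561 − 5.628)/(0 − (-1.282)) = 0.728.
μ = 5.628 − (-1.282)·0.728 = 6.561.

μ ≈ 6.561, σ ≈ 0.728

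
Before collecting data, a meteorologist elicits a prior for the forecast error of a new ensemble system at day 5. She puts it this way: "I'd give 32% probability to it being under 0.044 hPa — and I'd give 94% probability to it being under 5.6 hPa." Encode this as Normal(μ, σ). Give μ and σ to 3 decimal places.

The p-quantile of Normal(μ,σ) is μ + z_p·σ, with z_{0.32} = -0.4677 and z_{0.94} = 1.555.
Eliminate σ: μ = (z₂·x₁ − z₁·x₂)/(z₂ − z₁) = (1.555·0.044 − (-0.4677)·5.6)/2.022 = 1.329.
Then σ = (x₂ − x₁)/(z₂ − z₁) = (5.6 − 0.044)/2.022 = 2.747.

μ = 1.329, σ = 2.747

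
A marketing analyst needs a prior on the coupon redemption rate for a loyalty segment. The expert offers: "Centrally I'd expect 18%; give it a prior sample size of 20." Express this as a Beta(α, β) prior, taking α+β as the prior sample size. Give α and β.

α = 3.6, β = 16.4

Under the effective-sample-size interpretation, Beta(α, β) has prior mean α/(α+β) and prior sample size α+β.
So α+β = 20 and α/(α+β) = 0.18, giving α = 0.18·20 = 3.6 and β = 20 − 3.6 = 16.4.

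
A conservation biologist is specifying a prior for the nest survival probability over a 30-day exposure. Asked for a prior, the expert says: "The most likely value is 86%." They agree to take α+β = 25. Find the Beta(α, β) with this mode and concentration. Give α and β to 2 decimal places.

For α,β > 1 the Beta mode is (α−1)/(α+β−2). With α+β = 25, the mode is (α−1)/23.
Set (α−1)/23 = 0.86 → α = 1 + 0.86·23 = 20.78.
β = 25 − α = 4.22.

α = 20.78, β = 4.22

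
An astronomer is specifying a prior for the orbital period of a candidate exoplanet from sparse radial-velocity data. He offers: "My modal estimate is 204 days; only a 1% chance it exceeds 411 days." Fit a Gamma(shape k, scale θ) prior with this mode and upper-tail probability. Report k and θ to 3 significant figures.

k ≈ 11, θ ≈ 20.4

Gamma(k,θ) with k>1 has mode (k−1)θ, so θ = 204/(k−1).
Need P(X < 411) = 0.99 with θ tied to k this way. Start at k = 2, θ = 204: P(X<411) ≈ 0.598.
Too low — raise k to concentrate. Iterating converges to k ≈ 11.
Then θ = 204/(11−1) ≈ 20.4.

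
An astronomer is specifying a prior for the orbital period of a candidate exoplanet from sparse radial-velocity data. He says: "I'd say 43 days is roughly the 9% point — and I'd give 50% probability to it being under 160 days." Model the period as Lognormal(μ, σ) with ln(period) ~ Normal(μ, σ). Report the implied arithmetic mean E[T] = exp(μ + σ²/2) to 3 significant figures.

E[T] ≈ 259 days

If T ~ Lognormal(μ,σ) then ln T ~ Normal(μ,σ), so the p-quantile of ln T is μ + z_p·σ.
ln(43) = 3.761 and ln(160) = 5.075; z_{0.09} = -1.341, z_{0.5} = 0.
σ = (5.075 − 3.761)/(0 − (-1.341)) = 0.980.
μ = 3.761 − (-1.341)·0.980 = 5.075.
E[T] = exp(μ + σ²/2) = exp(5.075 + 0.4802) = 259 days.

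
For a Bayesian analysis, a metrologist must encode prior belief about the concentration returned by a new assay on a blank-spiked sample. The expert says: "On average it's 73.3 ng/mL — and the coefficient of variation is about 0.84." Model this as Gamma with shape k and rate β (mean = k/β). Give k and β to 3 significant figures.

For Gamma(k, rate β): mean = k/β, variance = k/β², so CV = 1/√k.
CV = 0.84, hence k = 1/CV² = 1.42.
Then β = k/mean = 1.42/73.3 = 0.0193.

k ≈ 1.42, β ≈ 0.0193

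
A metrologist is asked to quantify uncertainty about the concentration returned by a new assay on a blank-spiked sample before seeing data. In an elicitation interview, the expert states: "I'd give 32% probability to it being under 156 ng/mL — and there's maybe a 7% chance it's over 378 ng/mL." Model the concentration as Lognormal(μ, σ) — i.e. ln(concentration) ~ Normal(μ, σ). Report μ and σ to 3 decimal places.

μ ≈ 5.263, σ ≈ 0.455

If T ~ Lognormal(μ,σ) then ln T ~ Normal(μ,σ), so the p-quantile of ln T is μ + z_p·σ.
ln(156) = 5.05 and ln(378) = 5.935; z_{0.32} = -0.4677, z_{0.93} = 1.476.
σ = (5.935 − 5.05)/(1.476 − (-0.4677)) = 0.455.
μ = 5.05 − (-0.4677)·0.455 = 5.263.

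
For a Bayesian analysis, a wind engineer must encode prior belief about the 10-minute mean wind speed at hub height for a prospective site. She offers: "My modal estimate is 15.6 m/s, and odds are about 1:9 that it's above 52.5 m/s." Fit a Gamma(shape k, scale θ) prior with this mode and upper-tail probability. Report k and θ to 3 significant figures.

k ≈ 2.28, θ ≈ 12.2

Gamma(k,θ) with k>1 has mode (k−1)θ, so θ = 15.6/(k−1).
Need P(X < 52.5) = 0.9 with θ tied to k this way. Start at k = 2, θ = 15.6: P(X<52.5) ≈ 0.849.
Too low — raise k to concentrate. Iterating converges to k ≈ 2.28.
Then θ = 15.6/(2.28−1) ≈ 12.2.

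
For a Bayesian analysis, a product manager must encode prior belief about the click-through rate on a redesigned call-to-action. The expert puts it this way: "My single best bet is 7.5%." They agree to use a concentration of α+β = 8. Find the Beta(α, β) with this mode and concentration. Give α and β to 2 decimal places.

For α,β > 1 the Beta mode is (α−1)/(α+β−2). With α+β = 8, the mode is (α−1)/6.
Set (α−1)/6 = 0.075 → α = 1 + 0.075·6 = 1.45.
β = 8 − α = 6.55.

α = 1.45, β = 6.55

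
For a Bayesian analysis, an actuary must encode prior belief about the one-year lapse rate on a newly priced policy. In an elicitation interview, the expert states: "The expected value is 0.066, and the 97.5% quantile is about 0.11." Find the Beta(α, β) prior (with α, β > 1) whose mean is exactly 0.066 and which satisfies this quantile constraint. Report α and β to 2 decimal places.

With mean 0.066 fixed, write α = 0.066s, β = 0.934s where s = α+β.
Need P(θ < 0.11) = 0.975 under Beta(0.066s, 0.934s). Normal approximation: (q−m)/√(m(1−m)/s) ≈ z_{0.975} = 1.96, so s ≈ 0.066·0.934·(1.96)²/(0.11−0.066)² = 122.3.
At s = 122.3: P(θ<0.11) ≈ 0.961. Adjusting to match 0.975 gives s ≈ 154.49.
So α = 0.066·154.49 ≈ 10.20, β = 0.934·154.49 ≈ 144.29.

α ≈ 10.20, β ≈ 144.29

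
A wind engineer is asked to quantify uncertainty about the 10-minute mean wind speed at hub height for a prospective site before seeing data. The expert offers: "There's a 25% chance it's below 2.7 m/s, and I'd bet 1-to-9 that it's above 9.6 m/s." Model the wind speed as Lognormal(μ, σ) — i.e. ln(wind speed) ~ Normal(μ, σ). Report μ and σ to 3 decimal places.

μ ≈ 1.431, σ ≈ 0.649

If T ~ Lognormal(μ,σ) then ln T ~ Normal(μ,σ), so the p-quantile of ln T is μ + z_p·σ.
ln(2.7) = 0.9933 and ln(9.6) = 2.262; z_{0.25} = -0.6745, z_{0.9} = 1.282.
σ = (2.262 − 0.9933)/(1.282 − (-0.6745)) = 0.649.
μ = 0.9933 − (-0.6745)·0.649 = 1.431.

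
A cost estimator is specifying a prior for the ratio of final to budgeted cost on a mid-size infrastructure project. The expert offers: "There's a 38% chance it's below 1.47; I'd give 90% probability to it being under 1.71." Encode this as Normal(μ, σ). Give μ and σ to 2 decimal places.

μ = 1.52, σ = 0.15

The p-quantile of Normal(μ,σ) is μ + z_p·σ, with z_{0.38} = -0.3055 and z_{0.9} = 1.282.
Eliminate σ: μ = (z₂·x₁ − z₁·x₂)/(z₂ − z₁) = (1.282·1.47 − (-0.3055)·1.71)/1.587 = 1.52.
Then σ = (x₂ − x₁)/(z₂ − z₁) = (1.71 − 1.47)/1.587 = 0.15.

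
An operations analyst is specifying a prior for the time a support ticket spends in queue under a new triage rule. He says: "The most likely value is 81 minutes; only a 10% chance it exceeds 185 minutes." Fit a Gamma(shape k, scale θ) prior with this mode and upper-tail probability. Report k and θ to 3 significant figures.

k ≈ 3.82, θ ≈ 28.7

Gamma(k,θ) with k>1 has mode (k−1)θ, so θ = 81/(k−1).
Need P(X < 185) = 0.9 with θ tied to k this way. Start at k = 2, θ = 81: P(X<185) ≈ 0.665.
Too low — raise k to concentrate. Iterating converges to k ≈ 3.82.
Then θ = 81/(3.82−1) ≈ 28.7.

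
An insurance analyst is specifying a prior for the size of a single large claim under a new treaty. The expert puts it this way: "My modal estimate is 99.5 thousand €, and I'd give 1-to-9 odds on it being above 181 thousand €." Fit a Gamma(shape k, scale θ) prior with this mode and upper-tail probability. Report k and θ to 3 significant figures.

k ≈ 6.32, θ ≈ 18.7

Gamma(k,θ) with k>1 has mode (k−1)θ, so θ = 99.5/(k−1).
Need P(X < 181) = 0.9 with θ tied to k this way. Start at k = 2, θ = 99.5: P(X<181) ≈ 0.543.
Too low — raise k to concentrate. Iterating converges to k ≈ 6.32.
Then θ = 99.5/(6.32−1) ≈ 18.7.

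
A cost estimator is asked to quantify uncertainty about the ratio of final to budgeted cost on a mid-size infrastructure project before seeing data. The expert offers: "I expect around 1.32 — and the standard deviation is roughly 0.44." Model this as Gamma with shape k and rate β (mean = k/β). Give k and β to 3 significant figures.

For Gamma(k, rate β): mean = k/β, variance = k/β², so CV = 1/√k.
CV = SD/mean = 0.44/1.32 = 0.3333, hence k = 1/CV² = 9.
Then β = k/mean = 9/1.32 = 6.82.

k ≈ 9, β ≈ 6.82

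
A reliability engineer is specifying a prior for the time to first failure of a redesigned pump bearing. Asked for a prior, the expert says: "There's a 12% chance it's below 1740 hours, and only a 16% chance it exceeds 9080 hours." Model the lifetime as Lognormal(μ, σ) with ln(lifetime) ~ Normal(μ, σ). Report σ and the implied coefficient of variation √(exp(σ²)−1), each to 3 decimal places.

σ ≈ 0.762, CV ≈ 0.887

If T ~ Lognormal(μ,σ) then ln T ~ Normal(μ,σ), so the p-quantile of ln T is μ + z_p·σ.
ln(1740) = 7.462 and ln(9080) = 9.114; z_{0.12} = -1.175, z_{0.84} = 0.9945.
σ = (9.114 − 7.462)/(0.9945 − (-1.175)) = 0.762.
μ = 7.462 − (-1.175)·0.762 = 8.356.
CV = √(exp(σ²)−1) = √(exp(0.5800)−1) = 0.887.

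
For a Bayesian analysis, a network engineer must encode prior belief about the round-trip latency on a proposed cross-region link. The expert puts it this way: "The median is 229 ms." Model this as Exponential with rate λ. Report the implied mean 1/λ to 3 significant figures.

Exponential median = ln 2 / λ, so λ = ln 2 / 229.0 = 0.00303.
Mean = 1/λ = 330 ms.

mean ≈ 330 ms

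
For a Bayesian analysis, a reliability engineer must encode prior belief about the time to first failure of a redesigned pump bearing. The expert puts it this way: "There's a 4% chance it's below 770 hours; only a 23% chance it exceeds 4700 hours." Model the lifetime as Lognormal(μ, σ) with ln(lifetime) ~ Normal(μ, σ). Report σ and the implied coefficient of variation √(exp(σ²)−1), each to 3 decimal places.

σ ≈ 0.727, CV ≈ 0.834

If T ~ Lognormal(μ,σ) then ln T ~ Normal(μ,σ), so the p-quantile of ln T is μ + z_p·σ.
ln(770) = 6.646 and ln(4700) = 8.455; z_{0.04} = -1.751, z_{0.77} = 0.7388.
σ = (8.455 − 6.646)/(0.7388 − (-1.751)) = 0.727.
μ = 6.646 − (-1.751)·0.727 = 7.918.
CV = √(exp(σ²)−1) = √(exp(0.5280)−1) = 0.834.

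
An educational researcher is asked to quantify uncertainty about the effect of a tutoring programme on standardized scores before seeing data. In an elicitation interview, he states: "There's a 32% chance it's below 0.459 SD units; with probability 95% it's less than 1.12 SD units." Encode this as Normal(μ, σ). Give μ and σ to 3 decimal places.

The p-quantile of Normal(μ,σ) is μ + z_p·σ, with z_{0.32} = -0.4677 and z_{0.95} = 1.645.
Eliminate σ: μ = (z₂·x₁ − z₁·x₂)/(z₂ − z₁) = (1.645·0.459 − (-0.4677)·1.12)/2.113 = 0.605.
Then σ = (x₂ − x₁)/(z₂ − z₁) = (1.12 − 0.459)/2.113 = 0.313.

μ = 0.605, σ = 0.313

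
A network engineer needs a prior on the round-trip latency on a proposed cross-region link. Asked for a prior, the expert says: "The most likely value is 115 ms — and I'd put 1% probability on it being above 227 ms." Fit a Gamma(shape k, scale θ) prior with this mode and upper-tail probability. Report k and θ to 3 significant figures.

Gamma(k,θ) with k>1 has mode (k−1)θ, so θ = 115/(k−1).
Need P(X < 227) = 0.99 with θ tied to k this way. Start at k = 2, θ = 115: P(X<227) ≈ 0.587.
Too low — raise k to concentrate. Iterating converges to k ≈ 11.6.
Then θ = 115/(11.6−1) ≈ 10.8.

k ≈ 11.6, θ ≈ 10.8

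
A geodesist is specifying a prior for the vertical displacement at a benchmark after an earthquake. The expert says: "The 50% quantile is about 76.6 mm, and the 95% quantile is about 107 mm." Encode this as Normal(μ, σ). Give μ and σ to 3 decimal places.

μ = 76.600, σ = 18.482

For Normal(μ,σ), the p-quantile is μ + z_p·σ. Here z_{0.5} = 0, z_{0.95} = 1.645.
So 76.6 = μ + 0σ and 107 = μ + 1.645σ.
Subtracting: σ = (107 − 76.6)/(1.645 − (0)) = 18.482.
Then μ = 76.6 − (0)·18.482 = 76.600.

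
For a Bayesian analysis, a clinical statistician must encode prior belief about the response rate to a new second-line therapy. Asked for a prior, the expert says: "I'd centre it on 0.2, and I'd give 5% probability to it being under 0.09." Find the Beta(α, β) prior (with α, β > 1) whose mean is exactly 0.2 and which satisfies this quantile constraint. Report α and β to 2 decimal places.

With mean 0.2 fixed, write α = 0.2s, β = 0.8s where s = α+β.
Need P(θ < 0.09) = 0.05 under Beta(0.2s, 0.8s). Normal approximation: (q−m)/√(m(1−m)/s) ≈ z_{0.05} = -1.64, so s ≈ 0.2·0.8·(-1.64)²/(0.09−0.2)² = 35.8.
At s = 35.8: P(θ<0.09) ≈ 0.028. Adjusting to match 0.05 gives s ≈ 27.35.
So α = 0.2·27.35 ≈ 5.47, β = 0.8·27.35 ≈ 21.88.

α ≈ 5.47, β ≈ 21.88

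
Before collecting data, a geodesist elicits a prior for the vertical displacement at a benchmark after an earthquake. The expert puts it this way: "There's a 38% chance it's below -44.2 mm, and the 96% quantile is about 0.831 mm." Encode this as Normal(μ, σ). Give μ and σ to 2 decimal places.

For Normal(μ,σ), the p-quantile is μ + z_p·σ. Here z_{0.38} = -0.3055, z_{0.96} = 1.751.
So -44.2 = μ − 0.3055σ and 0.831 = μ + 1.751σ.
Subtracting: σ = (0.831 − -44.2)/(1.751 − (-0.3055)) = 21.90.
Then μ = -44.2 − (-0.3055)·21.90 = -37.51.

μ = -37.51, σ = 21.90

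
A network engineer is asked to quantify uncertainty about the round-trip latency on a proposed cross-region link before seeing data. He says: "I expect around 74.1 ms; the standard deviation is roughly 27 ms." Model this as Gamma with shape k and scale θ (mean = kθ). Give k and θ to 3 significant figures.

For Gamma(k, scale θ): mean = kθ, variance = kθ², so CV = 1/√k.
CV = SD/mean = 27/74.1 = 0.3644, hence k = 1/CV² = 7.53.
Then θ = mean/k = 74.1/7.53 = 9.84.

k ≈ 7.53, θ ≈ 9.84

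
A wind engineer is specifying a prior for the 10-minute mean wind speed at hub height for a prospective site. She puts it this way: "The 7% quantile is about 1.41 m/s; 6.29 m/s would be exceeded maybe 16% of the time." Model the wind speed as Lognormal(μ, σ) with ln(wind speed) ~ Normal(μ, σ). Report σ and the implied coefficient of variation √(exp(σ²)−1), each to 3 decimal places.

If T ~ Lognormal(μ,σ) then ln T ~ Normal(μ,σ), so the p-quantile of ln T is μ + z_p·σ.
ln(1.41) = 0.3436 and ln(6.29) = 1.839; z_{0.07} = -1.476, z_{0.84} = 0.9945.
σ = (1.839 − 0.3436)/(0.9945 − (-1.476)) = 0.605.
μ = 0.3436 − (-1.476)·0.605 = 1.237.
CV = √(exp(σ²)−1) = √(exp(0.3665)−1) = 0.665.

σ ≈ 0.605, CV ≈ 0.665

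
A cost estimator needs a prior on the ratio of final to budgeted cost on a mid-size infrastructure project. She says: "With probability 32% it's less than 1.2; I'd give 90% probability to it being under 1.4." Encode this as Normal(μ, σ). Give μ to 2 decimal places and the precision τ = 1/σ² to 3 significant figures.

The p-quantile of Normal(μ,σ) is μ + z_p·σ, with z_{0.32} = -0.4677 and z_{0.9} = 1.282.
Eliminate σ: μ = (z₂·x₁ − z₁·x₂)/(z₂ − z₁) = (1.282·1.2 − (-0.4677)·1.4)/1.749 = 1.25.
Then σ = (x₂ − x₁)/(z₂ − z₁) = (1.4 − 1.2)/1.749 = 0.11.
Precision τ = 1/σ² = 1/0.1143² = 76.5.

μ = 1.25, τ = 76.5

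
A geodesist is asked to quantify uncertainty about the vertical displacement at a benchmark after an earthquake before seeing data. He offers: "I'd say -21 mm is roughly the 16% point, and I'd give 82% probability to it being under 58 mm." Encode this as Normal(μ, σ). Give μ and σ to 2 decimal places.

μ = 20.14, σ = 41.37

For Normal(μ,σ), the p-quantile is μ + z_p·σ. Here z_{0.16} = -0.9945, z_{0.82} = 0.9154.
So -21 = μ − 0.9945σ and 58 = μ + 0.9154σ.
Subtracting: σ = (58 − -21)/(0.9154 − (-0.9945)) = 41.37.
Then μ = -21 − (-0.9945)·41.37 = 20.14.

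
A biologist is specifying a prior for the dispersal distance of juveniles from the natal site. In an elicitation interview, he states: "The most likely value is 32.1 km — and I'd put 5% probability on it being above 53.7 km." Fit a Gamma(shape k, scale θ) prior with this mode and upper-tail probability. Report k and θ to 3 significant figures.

Gamma(k,θ) with k>1 has mode (k−1)θ, so θ = 32.1/(k−1).
Need P(X < 53.7) = 0.95 with θ tied to k this way. Start at k = 2, θ = 32.1: P(X<53.7) ≈ 0.498.
Too low — raise k to concentrate. Iterating converges to k ≈ 11.5.
Then θ = 32.1/(11.5−1) ≈ 3.04.

k ≈ 11.5, θ ≈ 3.04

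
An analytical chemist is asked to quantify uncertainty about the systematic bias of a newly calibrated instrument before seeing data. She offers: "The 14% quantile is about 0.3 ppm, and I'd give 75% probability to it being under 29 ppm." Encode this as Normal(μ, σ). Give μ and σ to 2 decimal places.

μ = 17.97, σ = 16.36

For Normal(μ,σ), the p-quantile is μ + z_p·σ. Here z_{0.14} = -1.08, z_{0.75} = 0.6745.
So 0.3 = μ − 1.08σ and 29 = μ + 0.6745σ.
Subtracting: σ = (29 − 0.3)/(0.6745 − (-1.08)) = 16.36.
Then μ = 0.3 − (-1.08)·16.36 = 17.97.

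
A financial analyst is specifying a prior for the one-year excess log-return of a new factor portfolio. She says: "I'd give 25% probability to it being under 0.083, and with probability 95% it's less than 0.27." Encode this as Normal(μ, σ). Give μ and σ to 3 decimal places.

The p-quantile of Normal(μ,σ) is μ + z_p·σ, with z_{0.25} = -0.6745 and z_{0.95} = 1.645.
Eliminate σ: μ = (z₂·x₁ − z₁·x₂)/(z₂ − z₁) = (1.645·0.083 − (-0.6745)·0.27)/2.319 = 0.137.
Then σ = (x₂ − x₁)/(z₂ − z₁) = (0.27 − 0.083)/2.319 = 0.081.

μ = 0.137, σ = 0.081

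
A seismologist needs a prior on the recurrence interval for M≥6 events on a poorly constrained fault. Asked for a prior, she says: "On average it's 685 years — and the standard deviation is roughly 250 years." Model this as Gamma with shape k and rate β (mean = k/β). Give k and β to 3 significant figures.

For Gamma(k, rate β): mean = k/β, variance = k/β², so CV = 1/√k.
CV = SD/mean = 250/685 = 0.365, hence k = 1/CV² = 7.51.
Then β = k/mean = 7.51/685 = 0.011.

k ≈ 7.51, β ≈ 0.011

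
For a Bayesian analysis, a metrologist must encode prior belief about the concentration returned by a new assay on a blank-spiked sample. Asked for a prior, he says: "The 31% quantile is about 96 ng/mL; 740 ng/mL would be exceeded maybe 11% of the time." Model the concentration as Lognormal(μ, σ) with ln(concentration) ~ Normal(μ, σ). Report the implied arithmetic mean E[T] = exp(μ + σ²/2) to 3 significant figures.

E[T] ≈ 349 ng/mL

If T ~ Lognormal(μ,σ) then ln T ~ Normal(μ,σ), so the p-quantile of ln T is μ + z_p·σ.
ln(96) = 4.564 and ln(740) = 6.607; z_{0.31} = -0.4959, z_{0.89} = 1.227.
σ = (6.607 − 4.564)/(1.227 − (-0.4959)) = 1.186.
μ = 4.564 − (-0.4959)·1.186 = 5.152.
E[T] = exp(μ + σ²/2) = exp(5.152 + 0.7030) = 349 ng/mL.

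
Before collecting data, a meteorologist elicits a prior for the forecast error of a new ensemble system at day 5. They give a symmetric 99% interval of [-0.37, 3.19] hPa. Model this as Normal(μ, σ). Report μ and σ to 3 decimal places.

μ = 1.410, σ = 0.691

A symmetric 99% interval runs μ ± z·σ with z = 2.576.
Half-width = 1.78, so σ = 1.78/2.576 = 0.691.
μ is the interval midpoint, 1.410.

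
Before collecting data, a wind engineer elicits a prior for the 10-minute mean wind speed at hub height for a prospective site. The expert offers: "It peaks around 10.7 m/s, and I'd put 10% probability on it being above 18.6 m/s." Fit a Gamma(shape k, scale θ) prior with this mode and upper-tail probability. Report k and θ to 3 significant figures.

k ≈ 7.21, θ ≈ 1.72

Gamma(k,θ) with k>1 has mode (k−1)θ, so θ = 10.7/(k−1).
Need P(X < 18.6) = 0.9 with θ tied to k this way. Start at k = 2, θ = 10.7: P(X<18.6) ≈ 0.519.
Too low — raise k to concentrate. Iterating converges to k ≈ 7.21.
Then θ = 10.7/(7.21−1) ≈ 1.72.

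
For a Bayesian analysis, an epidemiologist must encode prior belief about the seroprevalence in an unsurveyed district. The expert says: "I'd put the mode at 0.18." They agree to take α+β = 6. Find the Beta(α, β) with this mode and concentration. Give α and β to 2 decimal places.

For α,β > 1 the Beta mode is (α−1)/(α+β−2). With α+β = 6, the mode is (α−1)/4.
Set (α−1)/4 = 0.18 → α = 1 + 0.18·4 = 1.72.
β = 6 − α = 4.28.

α = 1.72, β = 4.28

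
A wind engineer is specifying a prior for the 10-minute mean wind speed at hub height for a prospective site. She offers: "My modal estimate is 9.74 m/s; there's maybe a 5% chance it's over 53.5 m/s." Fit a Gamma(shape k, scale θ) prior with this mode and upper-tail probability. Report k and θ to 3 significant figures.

k ≈ 1.81, θ ≈ 12.1

Gamma(k,θ) with k>1 has mode (k−1)θ, so θ = 9.74/(k−1).
Need P(X < 53.5) = 0.95 with θ tied to k this way. Start at k = 2, θ = 9.74: P(X<53.5) ≈ 0.973.
Too high — lower k to spread out. Iterating converges to k ≈ 1.81.
Then θ = 9.74/(1.81−1) ≈ 12.1.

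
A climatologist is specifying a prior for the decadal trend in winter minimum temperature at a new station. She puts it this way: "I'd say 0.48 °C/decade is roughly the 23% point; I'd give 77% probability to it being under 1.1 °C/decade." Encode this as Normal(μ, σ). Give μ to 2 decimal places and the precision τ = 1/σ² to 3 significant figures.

The p-quantile of Normal(μ,σ) is μ + z_p·σ, with z_{0.23} = -0.7388 and z_{0.77} = 0.7388.
Eliminate σ: μ = (z₂·x₁ − z₁·x₂)/(z₂ − z₁) = (0.7388·0.48 − (-0.7388)·1.1)/1.478 = 0.79.
Then σ = (x₂ − x₁)/(z₂ − z₁) = (1.1 − 0.48)/1.478 = 0.42.
Precision τ = 1/σ² = 1/0.4196² = 5.68.

μ = 0.79, τ = 5.68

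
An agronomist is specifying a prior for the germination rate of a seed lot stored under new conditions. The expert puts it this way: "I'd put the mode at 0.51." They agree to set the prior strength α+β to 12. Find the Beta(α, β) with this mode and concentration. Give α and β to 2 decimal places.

α = 6.10, β = 5.90

For α,β > 1 the Beta mode is (α−1)/(α+β−2). With α+β = 12, the mode is (α−1)/10.
Set (α−1)/10 = 0.51 → α = 1 + 0.51·10 = 6.10.
β = 12 − α = 5.90.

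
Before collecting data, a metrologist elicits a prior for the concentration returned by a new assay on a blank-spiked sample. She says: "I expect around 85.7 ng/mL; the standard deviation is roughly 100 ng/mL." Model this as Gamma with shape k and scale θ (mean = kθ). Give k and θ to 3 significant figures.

k ≈ 0.734, θ ≈ 117

For Gamma(k, scale θ): mean = kθ, variance = kθ², so CV = 1/√k.
CV = SD/mean = 100/85.7 = 1.167, hence k = 1/CV² = 0.734.
Then θ = mean/k = 85.7/0.734 = 117.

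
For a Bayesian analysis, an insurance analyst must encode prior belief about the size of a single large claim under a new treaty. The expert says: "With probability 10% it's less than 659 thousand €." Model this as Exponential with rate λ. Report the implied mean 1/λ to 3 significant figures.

mean ≈ 6250 thousand €

P(T < 659.0) = 1 − e^(−λ·659.0) = 0.1, so λ = −ln(1−0.1)/659.0 = −ln(0.9)/659.0 = 0.00016.
Mean = 1/λ = 6250 thousand €.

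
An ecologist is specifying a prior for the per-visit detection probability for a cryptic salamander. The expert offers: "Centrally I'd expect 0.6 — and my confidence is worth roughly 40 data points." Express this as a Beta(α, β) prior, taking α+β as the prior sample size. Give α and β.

Under the effective-sample-size interpretation, Beta(α, β) has prior mean α/(α+β) and prior sample size α+β.
So α+β = 40 and α/(α+β) = 0.6, giving α = 0.6·40 = 24 and β = 40 − 24 = 16.

α = 24, β = 16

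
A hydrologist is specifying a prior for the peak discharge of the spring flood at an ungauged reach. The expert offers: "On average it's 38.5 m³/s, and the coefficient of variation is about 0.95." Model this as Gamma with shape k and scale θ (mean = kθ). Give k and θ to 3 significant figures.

For Gamma(k, scale θ): mean = kθ, variance = kθ², so CV = 1/√k.
CV = 0.95, hence k = 1/CV² = 1.11.
Then θ = mean/k = 38.5/1.11 = 34.7.

k ≈ 1.11, θ ≈ 34.7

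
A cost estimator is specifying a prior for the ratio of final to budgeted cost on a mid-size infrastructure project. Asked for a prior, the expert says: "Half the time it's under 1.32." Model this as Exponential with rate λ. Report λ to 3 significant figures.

Exponential median = ln 2 / λ, so λ = ln 2 / 1.32 = 0.525.

λ ≈ 0.525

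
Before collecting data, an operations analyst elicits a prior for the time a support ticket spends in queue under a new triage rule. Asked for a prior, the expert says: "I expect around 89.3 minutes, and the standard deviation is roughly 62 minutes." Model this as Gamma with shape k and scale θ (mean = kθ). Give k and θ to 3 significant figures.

k ≈ 2.07, θ ≈ 43

For Gamma(k, scale θ): mean = kθ, variance = kθ², so CV = 1/√k.
CV = SD/mean = 62/89.3 = 0.6943, hence k = 1/CV² = 2.07.
Then θ = mean/k = 89.3/2.07 = 43.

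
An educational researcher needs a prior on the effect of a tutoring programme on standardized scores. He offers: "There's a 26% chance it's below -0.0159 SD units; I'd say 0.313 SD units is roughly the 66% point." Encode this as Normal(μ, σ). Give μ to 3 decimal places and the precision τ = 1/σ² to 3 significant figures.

For Normal(μ,σ), the p-quantile is μ + z_p·σ. Here z_{0.26} = -0.6433, z_{0.66} = 0.4125.
So -0.0159 = μ − 0.6433σ and 0.313 = μ + 0.4125σ.
Subtracting: σ = (0.313 − -0.0159)/(0.4125 − (-0.6433)) = 0.312.
Then μ = -0.0159 − (-0.6433)·0.312 = 0.185.
Precision τ = 1/σ² = 1/0.3115² = 10.3.

μ = 0.185, τ = 10.3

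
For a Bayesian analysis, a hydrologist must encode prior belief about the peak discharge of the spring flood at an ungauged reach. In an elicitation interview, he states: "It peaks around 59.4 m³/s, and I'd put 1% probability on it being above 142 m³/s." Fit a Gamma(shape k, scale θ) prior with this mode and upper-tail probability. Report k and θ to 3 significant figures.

k ≈ 7.24, θ ≈ 9.52

Gamma(k,θ) with k>1 has mode (k−1)θ, so θ = 59.4/(k−1).
Need P(X < 142) = 0.99 with θ tied to k this way. Start at k = 2, θ = 59.4: P(X<142) ≈ 0.690.
Too low — raise k to concentrate. Iterating converges to k ≈ 7.24.
Then θ = 59.4/(7.24−1) ≈ 9.52.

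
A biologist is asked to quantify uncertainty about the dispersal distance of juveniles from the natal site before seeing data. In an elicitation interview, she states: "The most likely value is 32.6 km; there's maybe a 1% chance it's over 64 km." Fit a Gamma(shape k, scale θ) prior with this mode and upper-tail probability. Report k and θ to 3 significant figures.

k ≈ 11.8, θ ≈ 3.01

Gamma(k,θ) with k>1 has mode (k−1)θ, so θ = 32.6/(k−1).
Need P(X < 64) = 0.99 with θ tied to k this way. Start at k = 2, θ = 32.6: P(X<64) ≈ 0.584.
Too low — raise k to concentrate. Iterating converges to k ≈ 11.8.
Then θ = 32.6/(11.8−1) ≈ 3.01.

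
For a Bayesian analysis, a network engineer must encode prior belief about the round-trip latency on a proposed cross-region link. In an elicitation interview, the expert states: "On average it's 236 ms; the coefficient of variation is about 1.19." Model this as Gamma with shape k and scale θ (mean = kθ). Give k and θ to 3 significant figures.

k ≈ 0.706, θ ≈ 334

For Gamma(k, scale θ): mean = kθ, variance = kθ², so CV = 1/√k.
CV = 1.19, hence k = 1/CV² = 0.706.
Then θ = mean/k = 236/0.706 = 334.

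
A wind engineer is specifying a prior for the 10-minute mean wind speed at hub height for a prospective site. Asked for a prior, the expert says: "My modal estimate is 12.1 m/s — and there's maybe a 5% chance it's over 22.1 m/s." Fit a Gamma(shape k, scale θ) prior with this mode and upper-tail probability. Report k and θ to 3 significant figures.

Gamma(k,θ) with k>1 has mode (k−1)θ, so θ = 12.1/(k−1).
Need P(X < 22.1) = 0.95 with θ tied to k this way. Start at k = 2, θ = 12.1: P(X<22.1) ≈ 0.545.
Too low — raise k to concentrate. Iterating converges to k ≈ 8.68.
Then θ = 12.1/(8.68−1) ≈ 1.58.

k ≈ 8.68, θ ≈ 1.58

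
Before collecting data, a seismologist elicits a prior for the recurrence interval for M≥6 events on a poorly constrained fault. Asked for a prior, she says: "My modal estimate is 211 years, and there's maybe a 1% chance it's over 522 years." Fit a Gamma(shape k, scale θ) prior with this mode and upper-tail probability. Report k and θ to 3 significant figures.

k ≈ 6.73, θ ≈ 36.8

Gamma(k,θ) with k>1 has mode (k−1)θ, so θ = 211/(k−1).
Need P(X < 522) = 0.99 with θ tied to k this way. Start at k = 2, θ = 211: P(X<522) ≈ 0.707.
Too low — raise k to concentrate. Iterating converges to k ≈ 6.73.
Then θ = 211/(6.73−1) ≈ 36.8.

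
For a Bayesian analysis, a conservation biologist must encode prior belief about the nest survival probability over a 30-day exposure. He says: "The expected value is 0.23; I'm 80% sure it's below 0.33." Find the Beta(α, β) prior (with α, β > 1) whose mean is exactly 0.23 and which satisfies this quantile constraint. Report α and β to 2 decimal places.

With mean 0.23 fixed, write α = 0.23s, β = 0.77s where s = α+β.
Need P(θ < 0.33) = 0.8 under Beta(0.23s, 0.77s). Normal approximation: (q−m)/√(m(1−m)/s) ≈ z_{0.8} = 0.842, so s ≈ 0.23·0.77·(0.842)²/(0.33−0.23)² = 12.5.
At s = 12.5: P(θ<0.33) ≈ 0.811. Adjusting to match 0.8 gives s ≈ 11.08.
So α = 0.23·11.08 ≈ 2.55, β = 0.77·11.08 ≈ 8.53.

α ≈ 2.55, β ≈ 8.53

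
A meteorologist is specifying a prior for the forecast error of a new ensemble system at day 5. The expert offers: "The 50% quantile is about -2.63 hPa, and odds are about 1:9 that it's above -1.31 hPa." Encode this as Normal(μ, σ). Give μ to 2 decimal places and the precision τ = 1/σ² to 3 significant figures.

For Normal(μ,σ), the p-quantile is μ + z_p·σ. Here z_{0.5} = 0, z_{0.9} = 1.282.
So -2.63 = μ + 0σ and -1.31 = μ + 1.282σ.
Subtracting: σ = (-1.31 − -2.63)/(1.282 − (0)) = 1.03.
Then μ = -2.63 − (0)·1.03 = -2.63.
Precision τ = 1/σ² = 1/1.03² = 0.943.

μ = -2.63, τ = 0.943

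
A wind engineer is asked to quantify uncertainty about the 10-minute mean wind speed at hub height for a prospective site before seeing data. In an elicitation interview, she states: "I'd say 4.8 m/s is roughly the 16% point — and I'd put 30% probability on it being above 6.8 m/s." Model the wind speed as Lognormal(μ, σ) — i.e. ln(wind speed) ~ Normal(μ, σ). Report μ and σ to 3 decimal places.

μ ≈ 1.797, σ ≈ 0.229

If T ~ Lognormal(μ,σ) then ln T ~ Normal(μ,σ), so the p-quantile of ln T is μ + z_p·σ.
ln(4.8) = 1.569 and ln(6.8) = 1.917; z_{0.16} = -0.9945, z_{0.7} = 0.5244.
σ = (1.917 − 1.569)/(0.5244 − (-0.9945)) = 0.229.
μ = 1.569 − (-0.9945)·0.229 = 1.797.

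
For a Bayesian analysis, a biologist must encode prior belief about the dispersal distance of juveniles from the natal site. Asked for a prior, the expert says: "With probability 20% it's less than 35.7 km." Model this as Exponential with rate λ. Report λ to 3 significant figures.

λ ≈ 0.00625

P(T < 35.7) = 1 − e^(−λ·35.7) = 0.2, so λ = −ln(1−0.2)/35.7 = −ln(0.8)/35.7 = 0.00625.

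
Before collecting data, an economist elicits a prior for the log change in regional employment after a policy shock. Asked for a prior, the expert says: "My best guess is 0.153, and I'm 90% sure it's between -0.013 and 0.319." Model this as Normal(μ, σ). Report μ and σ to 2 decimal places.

μ = 0.15, σ = 0.10

A symmetric 90% interval runs μ ± z·σ with z = 1.645.
Half-width = 0.166, so σ = 0.166/1.645 = 0.10.
μ is the stated best guess, 0.15.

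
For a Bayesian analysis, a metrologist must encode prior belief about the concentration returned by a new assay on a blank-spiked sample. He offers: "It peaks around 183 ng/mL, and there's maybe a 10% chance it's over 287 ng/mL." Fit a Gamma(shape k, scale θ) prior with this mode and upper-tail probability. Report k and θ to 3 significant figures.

k ≈ 10.3, θ ≈ 19.8

Gamma(k,θ) with k>1 has mode (k−1)θ, so θ = 183/(k−1).
Need P(X < 287) = 0.9 with θ tied to k this way. Start at k = 2, θ = 183: P(X<287) ≈ 0.465.
Too low — raise k to concentrate. Iterating converges to k ≈ 10.3.
Then θ = 183/(10.3−1) ≈ 19.8.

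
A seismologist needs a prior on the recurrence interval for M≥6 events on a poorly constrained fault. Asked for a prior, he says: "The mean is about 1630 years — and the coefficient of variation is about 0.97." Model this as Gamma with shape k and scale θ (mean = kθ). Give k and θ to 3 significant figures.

k ≈ 1.06, θ ≈ 1530

For Gamma(k, scale θ): mean = kθ, variance = kθ², so CV = 1/√k.
CV = 0.97, hence k = 1/CV² = 1.06.
Then θ = mean/k = 1630/1.06 = 1530.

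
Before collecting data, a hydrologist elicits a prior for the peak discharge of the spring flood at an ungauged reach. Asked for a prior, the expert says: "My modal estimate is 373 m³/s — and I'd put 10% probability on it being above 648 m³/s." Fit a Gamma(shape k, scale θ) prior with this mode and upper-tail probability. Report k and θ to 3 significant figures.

Gamma(k,θ) with k>1 has mode (k−1)θ, so θ = 373/(k−1).
Need P(X < 648) = 0.9 with θ tied to k this way. Start at k = 2, θ = 373: P(X<648) ≈ 0.518.
Too low — raise k to concentrate. Iterating converges to k ≈ 7.22.
Then θ = 373/(7.22−1) ≈ 60.

k ≈ 7.22, θ ≈ 60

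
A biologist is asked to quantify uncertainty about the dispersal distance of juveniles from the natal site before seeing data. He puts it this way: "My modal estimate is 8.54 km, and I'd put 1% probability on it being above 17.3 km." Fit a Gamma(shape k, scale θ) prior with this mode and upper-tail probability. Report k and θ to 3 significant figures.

Gamma(k,θ) with k>1 has mode (k−1)θ, so θ = 8.54/(k−1).
Need P(X < 17.3) = 0.99 with θ tied to k this way. Start at k = 2, θ = 8.54: P(X<17.3) ≈ 0.601.
Too low — raise k to concentrate. Iterating converges to k ≈ 10.8.
Then θ = 8.54/(10.8−1) ≈ 0.869.

k ≈ 10.8, θ ≈ 0.869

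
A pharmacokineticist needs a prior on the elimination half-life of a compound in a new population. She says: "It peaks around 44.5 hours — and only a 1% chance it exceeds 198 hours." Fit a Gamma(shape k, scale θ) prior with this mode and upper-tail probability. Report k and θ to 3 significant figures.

Gamma(k,θ) with k>1 has mode (k−1)θ, so θ = 44.5/(k−1).
Need P(X < 198) = 0.99 with θ tied to k this way. Start at k = 2, θ = 44.5: P(X<198) ≈ 0.936.
Too low — raise k to concentrate. Iterating converges to k ≈ 2.82.
Then θ = 44.5/(2.82−1) ≈ 24.4.

k ≈ 2.82, θ ≈ 24.4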